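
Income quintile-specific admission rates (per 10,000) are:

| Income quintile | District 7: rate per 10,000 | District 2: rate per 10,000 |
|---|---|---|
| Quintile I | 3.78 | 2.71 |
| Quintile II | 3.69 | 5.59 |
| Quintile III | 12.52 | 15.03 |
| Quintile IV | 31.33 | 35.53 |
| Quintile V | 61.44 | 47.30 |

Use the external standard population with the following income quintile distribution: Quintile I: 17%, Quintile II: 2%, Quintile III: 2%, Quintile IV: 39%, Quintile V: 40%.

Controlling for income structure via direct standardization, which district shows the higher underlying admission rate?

District 7

Standard weights: 0.17, 0.02, 0.02, 0.39, 0.40.
District 7: 0.1700×3.78 + 0.0200×3.69 + 0.0200×12.52 + 0.3900×31.33 + 0.4000×61.44 = 37.7615 per 10,000.
District 2: 0.1700×2.71 + 0.0200×5.59 + 0.0200×15.03 + 0.3900×35.53 + 0.4000×47.30 = 33.6498 per 10,000.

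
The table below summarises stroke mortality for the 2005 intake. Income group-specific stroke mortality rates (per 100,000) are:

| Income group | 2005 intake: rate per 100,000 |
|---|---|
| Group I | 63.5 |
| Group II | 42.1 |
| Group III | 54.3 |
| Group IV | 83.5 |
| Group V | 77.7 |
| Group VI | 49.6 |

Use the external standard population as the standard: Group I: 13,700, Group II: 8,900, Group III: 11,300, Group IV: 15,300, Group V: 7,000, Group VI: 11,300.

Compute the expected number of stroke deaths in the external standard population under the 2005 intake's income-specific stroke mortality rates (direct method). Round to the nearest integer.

Expected stroke deaths = Σ (standard pop × income-specific rate ÷ 100,000)
= 13,700×63.5/100,000 + 8,900×42.1/100,000 + 11,300×54.3/100,000 + 15,300×83.5/100,000 + 7,000×77.7/100,000 + 11,300×49.6/100,000
= 8.70 + 3.75 + 6.14 + 12.78 + 5.44 + 5.60 = 42.40.

42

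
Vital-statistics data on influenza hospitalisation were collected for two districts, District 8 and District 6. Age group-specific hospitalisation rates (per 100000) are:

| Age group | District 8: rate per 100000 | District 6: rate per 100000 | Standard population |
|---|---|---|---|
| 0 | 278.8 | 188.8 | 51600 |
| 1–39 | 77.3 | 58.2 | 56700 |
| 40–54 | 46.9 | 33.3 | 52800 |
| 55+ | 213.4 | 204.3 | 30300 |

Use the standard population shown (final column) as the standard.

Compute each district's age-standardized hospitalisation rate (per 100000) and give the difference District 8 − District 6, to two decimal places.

Standard total = 191400; weights = 0.2696, 0.2962, 0.2759, 0.1583.
District 8: 0.2696×278.8 + 0.2962×77.3 + 0.2759×46.9 + 0.1583×213.4 = 144.7823 per 100000.
District 6: 0.2696×188.8 + 0.2962×58.2 + 0.2759×33.3 + 0.1583×204.3 = 109.6685 per 100000.
Difference = 144.7823 − 109.6685 = 35.1138.

35.11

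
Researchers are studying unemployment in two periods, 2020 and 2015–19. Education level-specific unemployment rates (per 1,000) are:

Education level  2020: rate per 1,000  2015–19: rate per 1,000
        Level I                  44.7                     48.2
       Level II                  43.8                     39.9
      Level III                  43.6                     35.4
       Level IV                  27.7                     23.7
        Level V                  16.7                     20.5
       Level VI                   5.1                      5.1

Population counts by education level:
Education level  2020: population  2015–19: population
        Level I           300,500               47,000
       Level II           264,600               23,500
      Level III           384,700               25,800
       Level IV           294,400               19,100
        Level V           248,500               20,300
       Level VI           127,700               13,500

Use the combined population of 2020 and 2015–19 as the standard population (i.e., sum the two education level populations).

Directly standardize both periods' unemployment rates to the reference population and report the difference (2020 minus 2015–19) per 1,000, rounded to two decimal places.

1.98

Combined standard total = 1,769,600; weights = 0.1964, 0.1628, 0.2320, 0.1772, 0.1519, 0.0798.
2020: 0.1964×44.7 + 0.1628×43.8 + 0.2320×43.6 + 0.1772×27.7 + 0.1519×16.7 + 0.0798×5.1 = 33.8737 per 1,000.
2015–19: 0.1964×48.2 + 0.1628×39.9 + 0.2320×35.4 + 0.1772×23.7 + 0.1519×20.5 + 0.0798×5.1 = 31.8924 per 1,000.
Difference = 33.8737 − 31.8924 = 1.9812.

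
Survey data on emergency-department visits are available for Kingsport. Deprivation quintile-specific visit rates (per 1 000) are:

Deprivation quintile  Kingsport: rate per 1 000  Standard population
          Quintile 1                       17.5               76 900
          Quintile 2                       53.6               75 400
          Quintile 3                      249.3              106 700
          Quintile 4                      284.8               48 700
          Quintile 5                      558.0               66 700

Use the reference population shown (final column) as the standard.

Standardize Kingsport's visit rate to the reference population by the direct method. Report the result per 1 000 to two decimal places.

221.89

Standard total = 374 400; weights = 0.2054, 0.2014, 0.2850, 0.1301, 0.1782.
Standardized rate: 0.2054×17.5 + 0.2014×53.6 + 0.2850×249.3 + 0.1301×284.8 + 0.1782×558.0 = 221.8907 per 1 000.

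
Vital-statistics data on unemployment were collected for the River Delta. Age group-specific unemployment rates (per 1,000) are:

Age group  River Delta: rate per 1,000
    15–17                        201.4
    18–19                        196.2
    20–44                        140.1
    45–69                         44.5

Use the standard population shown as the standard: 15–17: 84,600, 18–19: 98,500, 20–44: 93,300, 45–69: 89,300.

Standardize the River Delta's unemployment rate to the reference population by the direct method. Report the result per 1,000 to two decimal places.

146.05

Standard total = 365,700; weights = 0.2313, 0.2693, 0.2551, 0.2442.
Standardized rate: 0.2313×201.4 + 0.2693×196.2 + 0.2551×140.1 + 0.2442×44.5 = 146.0468 per 1,000.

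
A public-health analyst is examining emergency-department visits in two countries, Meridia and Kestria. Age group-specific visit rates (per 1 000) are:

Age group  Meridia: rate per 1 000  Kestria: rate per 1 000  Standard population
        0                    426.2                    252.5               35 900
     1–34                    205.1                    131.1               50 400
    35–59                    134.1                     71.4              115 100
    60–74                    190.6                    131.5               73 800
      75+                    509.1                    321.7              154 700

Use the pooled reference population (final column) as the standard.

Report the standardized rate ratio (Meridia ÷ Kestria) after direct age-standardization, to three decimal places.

Standard total = 429 900; weights = 0.0835, 0.1172, 0.2677, 0.1717, 0.3599.
Meridia: 0.0835×426.2 + 0.1172×205.1 + 0.2677×134.1 + 0.1717×190.6 + 0.3599×509.1 = 311.4598 per 1 000.
Kestria: 0.0835×252.5 + 0.1172×131.1 + 0.2677×71.4 + 0.1717×131.5 + 0.3599×321.7 = 193.9103 per 1 000.
Ratio = 311.4598 ÷ 193.9103 = 1.60621.

1.606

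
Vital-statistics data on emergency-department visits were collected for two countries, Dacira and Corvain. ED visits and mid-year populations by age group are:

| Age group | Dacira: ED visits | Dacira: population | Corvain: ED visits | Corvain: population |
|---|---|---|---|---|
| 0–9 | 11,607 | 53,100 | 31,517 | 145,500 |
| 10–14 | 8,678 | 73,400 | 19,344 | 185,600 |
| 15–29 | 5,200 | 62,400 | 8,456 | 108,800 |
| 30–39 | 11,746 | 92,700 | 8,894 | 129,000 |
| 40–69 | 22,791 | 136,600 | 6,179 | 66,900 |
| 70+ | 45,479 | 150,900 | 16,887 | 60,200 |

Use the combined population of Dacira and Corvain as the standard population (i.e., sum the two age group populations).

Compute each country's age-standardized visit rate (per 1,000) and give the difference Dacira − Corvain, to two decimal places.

29.52

Age-specific rates per 1,000 for Dacira: 218.588, 118.229, 83.333, 126.710, 166.845, 301.385.
For Corvain: 216.612, 104.224, 77.721, 68.946, 92.362, 280.515.
Combined standard total = 1,265,100; weights = 0.1570, 0.2047, 0.1353, 0.1752, 0.1609, 0.1669.
Dacira: 0.1570×218.588 + 0.2047×118.229 + 0.1353×83.333 + 0.1752×126.710 + 0.1609×166.845 + 0.1669×301.385 = 169.1300 per 1,000.
Corvain: 0.1570×216.612 + 0.2047×104.224 + 0.1353×77.721 + 0.1752×68.946 + 0.1609×92.362 + 0.1669×280.515 = 139.6067 per 1,000.
Difference = 169.1300 − 139.6067 = 29.5232.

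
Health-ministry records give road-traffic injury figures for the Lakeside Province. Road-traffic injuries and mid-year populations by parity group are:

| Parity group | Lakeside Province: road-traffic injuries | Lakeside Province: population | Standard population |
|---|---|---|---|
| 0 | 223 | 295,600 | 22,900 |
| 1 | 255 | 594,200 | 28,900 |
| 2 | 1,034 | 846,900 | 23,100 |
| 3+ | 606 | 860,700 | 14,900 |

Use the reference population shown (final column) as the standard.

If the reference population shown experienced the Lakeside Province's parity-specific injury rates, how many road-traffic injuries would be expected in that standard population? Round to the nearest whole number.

Parity-specific rates per 100,000 for the Lakeside Province: 75.44, 42.91, 122.09, 70.41.
Expected road-traffic injuries = Σ (standard pop × parity-specific rate ÷ 100,000)
= 22,900×75.44/100,000 + 28,900×42.91/100,000 + 23,100×122.09/100,000 + 14,900×70.41/100,000
= 17.28 + 12.40 + 28.20 + 10.49 = 68.37.

68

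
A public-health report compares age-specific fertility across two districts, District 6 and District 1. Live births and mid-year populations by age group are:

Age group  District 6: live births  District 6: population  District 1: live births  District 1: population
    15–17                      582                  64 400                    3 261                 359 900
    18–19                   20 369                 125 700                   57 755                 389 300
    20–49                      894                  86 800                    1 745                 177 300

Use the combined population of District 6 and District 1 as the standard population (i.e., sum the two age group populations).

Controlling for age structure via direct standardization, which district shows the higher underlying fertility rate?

District 6

Age-specific rates per 1 000 for District 6: 9.037, 162.045, 10.300.
For District 1: 9.061, 148.356, 9.842.
Combined standard total = 1 203 400; weights = 0.3526, 0.4280, 0.2195.
District 6: 0.3526×9.037 + 0.4280×162.045 + 0.2195×10.300 = 74.7944 per 1 000.
District 1: 0.3526×9.061 + 0.4280×148.356 + 0.2195×9.842 = 68.8442 per 1 000.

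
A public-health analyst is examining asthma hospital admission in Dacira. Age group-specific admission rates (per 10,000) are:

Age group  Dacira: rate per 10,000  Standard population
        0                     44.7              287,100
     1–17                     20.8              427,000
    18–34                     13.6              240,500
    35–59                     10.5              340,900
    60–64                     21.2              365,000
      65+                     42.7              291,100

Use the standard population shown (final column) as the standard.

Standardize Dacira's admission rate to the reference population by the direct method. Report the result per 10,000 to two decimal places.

24.97

Standard total = 1,951,600; weights = 0.1471, 0.2188, 0.1232, 0.1747, 0.1870, 0.1492.
Standardized rate: 0.1471×44.7 + 0.2188×20.8 + 0.1232×13.6 + 0.1747×10.5 + 0.1870×21.2 + 0.1492×42.7 = 24.9709 per 10,000.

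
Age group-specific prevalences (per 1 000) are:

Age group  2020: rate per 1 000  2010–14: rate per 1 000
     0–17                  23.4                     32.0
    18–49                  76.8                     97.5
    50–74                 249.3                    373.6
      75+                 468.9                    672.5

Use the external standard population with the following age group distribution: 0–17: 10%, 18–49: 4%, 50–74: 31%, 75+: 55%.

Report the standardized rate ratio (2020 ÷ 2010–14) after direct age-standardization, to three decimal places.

Standard weights: 0.10, 0.04, 0.31, 0.55.
2020: 0.1000×23.4 + 0.0400×76.8 + 0.3100×249.3 + 0.5500×468.9 = 340.5900 per 1 000.
2010–14: 0.1000×32.0 + 0.0400×97.5 + 0.3100×373.6 + 0.5500×672.5 = 492.7910 per 1 000.
Ratio = 340.5900 ÷ 492.7910 = 0.69114.

0.691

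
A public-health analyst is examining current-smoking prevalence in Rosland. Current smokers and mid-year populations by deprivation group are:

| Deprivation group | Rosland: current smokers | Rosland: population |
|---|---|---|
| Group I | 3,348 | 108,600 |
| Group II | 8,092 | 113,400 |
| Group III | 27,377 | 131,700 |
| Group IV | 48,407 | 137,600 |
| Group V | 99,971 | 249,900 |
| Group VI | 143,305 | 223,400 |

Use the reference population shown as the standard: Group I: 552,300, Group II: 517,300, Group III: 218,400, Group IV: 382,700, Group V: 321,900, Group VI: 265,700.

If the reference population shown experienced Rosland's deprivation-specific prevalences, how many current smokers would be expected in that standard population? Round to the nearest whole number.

533185

Deprivation-specific rates per 1,000 for Rosland: 30.829, 71.358, 207.874, 351.795, 400.044, 641.473.
Expected current smokers = Σ (standard pop × deprivation-specific rate ÷ 1,000)
= 552,300×30.829/1,000 + 517,300×71.358/1,000 + 218,400×207.874/1,000 + 382,700×351.795/1,000 + 321,900×400.044/1,000 + 265,700×641.473/1,000
= 17026.71 + 36913.51 + 45399.67 + 134631.97 + 128774.17 + 170439.29 = 533185.32.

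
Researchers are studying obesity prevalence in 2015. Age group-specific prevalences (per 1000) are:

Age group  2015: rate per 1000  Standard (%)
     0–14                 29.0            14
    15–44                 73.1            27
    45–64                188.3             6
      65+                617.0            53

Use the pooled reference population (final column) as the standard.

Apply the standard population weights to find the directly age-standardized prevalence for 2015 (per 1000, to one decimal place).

362.1

Standard weights: 0.14, 0.27, 0.06, 0.53.
Standardized rate: 0.1400×29.0 + 0.2700×73.1 + 0.0600×188.3 + 0.5300×617.0 = 362.1050 per 1000.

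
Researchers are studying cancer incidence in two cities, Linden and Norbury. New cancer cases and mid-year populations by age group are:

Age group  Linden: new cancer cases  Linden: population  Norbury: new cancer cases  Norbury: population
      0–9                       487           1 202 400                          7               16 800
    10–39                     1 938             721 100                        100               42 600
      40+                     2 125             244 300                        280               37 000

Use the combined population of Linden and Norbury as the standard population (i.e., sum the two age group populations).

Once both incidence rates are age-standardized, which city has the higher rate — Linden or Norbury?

Age-specific rates per 100 000 for Linden: 40.50, 268.76, 869.83.
For Norbury: 41.67, 234.74, 756.76.
Combined standard total = 2 264 200; weights = 0.5385, 0.3373, 0.1242.
Linden: 0.5385×40.50 + 0.3373×268.76 + 0.1242×869.83 = 220.5252 per 100 000.
Norbury: 0.5385×41.67 + 0.3373×234.74 + 0.1242×756.76 = 195.6311 per 100 000.
The crude rates (209.89 vs 401.45) would put Norbury higher, but that reflects its age composition; once standardized to a common age structure, Linden has the higher underlying rate.

Linden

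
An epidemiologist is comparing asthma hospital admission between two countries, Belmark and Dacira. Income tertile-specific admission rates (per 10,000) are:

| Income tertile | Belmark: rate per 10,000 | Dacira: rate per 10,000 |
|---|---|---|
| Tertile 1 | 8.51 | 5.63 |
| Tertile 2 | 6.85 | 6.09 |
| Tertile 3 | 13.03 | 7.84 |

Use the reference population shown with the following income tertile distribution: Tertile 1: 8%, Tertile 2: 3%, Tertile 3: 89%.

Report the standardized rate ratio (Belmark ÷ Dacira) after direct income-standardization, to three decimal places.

1.640

Standard weights: 0.08, 0.03, 0.89.
Belmark: 0.0800×8.51 + 0.0300×6.85 + 0.8900×13.03 = 12.4830 per 10,000.
Dacira: 0.0800×5.63 + 0.0300×6.09 + 0.8900×7.84 = 7.6107 per 10,000.
Ratio = 12.4830 ÷ 7.6107 = 1.64019.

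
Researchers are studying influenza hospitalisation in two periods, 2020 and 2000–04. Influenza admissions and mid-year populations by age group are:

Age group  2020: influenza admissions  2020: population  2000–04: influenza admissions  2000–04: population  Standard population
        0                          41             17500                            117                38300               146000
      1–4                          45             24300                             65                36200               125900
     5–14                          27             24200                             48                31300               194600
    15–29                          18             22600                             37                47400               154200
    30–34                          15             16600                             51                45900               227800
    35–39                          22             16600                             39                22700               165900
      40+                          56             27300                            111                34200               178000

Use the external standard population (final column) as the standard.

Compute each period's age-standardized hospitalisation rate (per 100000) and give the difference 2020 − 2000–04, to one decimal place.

Age-specific rates per 100000 for 2020: 234.29, 185.19, 111.57, 79.65, 90.36, 132.53, 205.13.
For 2000–04: 305.48, 179.56, 153.35, 78.06, 111.11, 171.81, 324.56.
Standard total = 1192400; weights = 0.1224, 0.1056, 0.1632, 0.1293, 0.1910, 0.1391, 0.1493.
2020: 0.1224×234.29 + 0.1056×185.19 + 0.1632×111.57 + 0.1293×79.65 + 0.1910×90.36 + 0.1391×132.53 + 0.1493×205.13 = 143.0706 per 100000.
2000–04: 0.1224×305.48 + 0.1056×179.56 + 0.1632×153.35 + 0.1293×78.06 + 0.1910×111.11 + 0.1391×171.81 + 0.1493×324.56 = 185.0655 per 100000.
Difference = 143.0706 − 185.0655 = -41.9949.

-42.0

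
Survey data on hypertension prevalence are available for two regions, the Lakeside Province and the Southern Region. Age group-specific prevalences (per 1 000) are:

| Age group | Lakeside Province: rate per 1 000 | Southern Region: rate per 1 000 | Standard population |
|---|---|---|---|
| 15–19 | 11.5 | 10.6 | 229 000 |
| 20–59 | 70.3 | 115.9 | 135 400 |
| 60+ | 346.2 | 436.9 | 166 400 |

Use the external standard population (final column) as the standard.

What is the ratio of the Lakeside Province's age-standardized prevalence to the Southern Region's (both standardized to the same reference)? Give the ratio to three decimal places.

0.768

Standard total = 530 800; weights = 0.4314, 0.2551, 0.3135.
The Lakeside Province: 0.4314×11.5 + 0.2551×70.3 + 0.3135×346.2 = 131.4239 per 1 000.
The Southern Region: 0.4314×10.6 + 0.2551×115.9 + 0.3135×436.9 = 171.1010 per 1 000.
Ratio = 131.4239 ÷ 171.1010 = 0.76811.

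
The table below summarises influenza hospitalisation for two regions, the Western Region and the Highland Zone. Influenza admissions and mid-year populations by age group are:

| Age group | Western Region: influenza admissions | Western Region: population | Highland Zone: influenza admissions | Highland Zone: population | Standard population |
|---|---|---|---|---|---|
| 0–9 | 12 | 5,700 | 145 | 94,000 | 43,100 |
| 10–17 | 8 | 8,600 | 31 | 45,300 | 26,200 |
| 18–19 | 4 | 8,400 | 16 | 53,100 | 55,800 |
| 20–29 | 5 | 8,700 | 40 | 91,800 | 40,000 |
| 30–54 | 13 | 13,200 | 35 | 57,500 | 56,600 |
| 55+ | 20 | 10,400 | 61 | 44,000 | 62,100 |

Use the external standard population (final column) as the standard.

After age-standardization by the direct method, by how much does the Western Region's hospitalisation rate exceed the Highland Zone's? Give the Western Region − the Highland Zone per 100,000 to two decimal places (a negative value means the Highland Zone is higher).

35.46

Age-specific rates per 100,000 for the Western Region: 210.53, 93.02, 47.62, 57.47, 98.48, 192.31.
For the Highland Zone: 154.26, 68.43, 30.13, 43.57, 60.87, 138.64.
Standard total = 283,800; weights = 0.1519, 0.0923, 0.1966, 0.1409, 0.1994, 0.2188.
The Western Region: 0.1519×210.53 + 0.0923×93.02 + 0.1966×47.62 + 0.1409×57.47 + 0.1994×98.48 + 0.2188×192.31 = 119.7443 per 100,000.
The Highland Zone: 0.1519×154.26 + 0.0923×68.43 + 0.1966×30.13 + 0.1409×43.57 + 0.1994×60.87 + 0.2188×138.64 = 84.2852 per 100,000.
Difference = 119.7443 − 84.2852 = 35.4591.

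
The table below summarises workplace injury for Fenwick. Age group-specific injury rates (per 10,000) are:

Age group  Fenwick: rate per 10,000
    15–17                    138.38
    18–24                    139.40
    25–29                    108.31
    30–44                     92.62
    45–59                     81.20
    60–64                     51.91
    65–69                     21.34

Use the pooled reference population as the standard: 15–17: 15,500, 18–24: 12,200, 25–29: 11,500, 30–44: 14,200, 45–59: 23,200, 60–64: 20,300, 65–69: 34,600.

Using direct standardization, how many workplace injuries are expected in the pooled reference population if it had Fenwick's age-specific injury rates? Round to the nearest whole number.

Expected workplace injuries = Σ (standard pop × age-specific rate ÷ 10,000)
= 15,500×138.38/10,000 + 12,200×139.40/10,000 + 11,500×108.31/10,000 + 14,200×92.62/10,000 + 23,200×81.20/10,000 + 20,300×51.91/10,000 + 34,600×21.34/10,000
= 214.49 + 170.07 + 124.56 + 131.52 + 188.38 + 105.38 + 73.84 = 1008.23.

1008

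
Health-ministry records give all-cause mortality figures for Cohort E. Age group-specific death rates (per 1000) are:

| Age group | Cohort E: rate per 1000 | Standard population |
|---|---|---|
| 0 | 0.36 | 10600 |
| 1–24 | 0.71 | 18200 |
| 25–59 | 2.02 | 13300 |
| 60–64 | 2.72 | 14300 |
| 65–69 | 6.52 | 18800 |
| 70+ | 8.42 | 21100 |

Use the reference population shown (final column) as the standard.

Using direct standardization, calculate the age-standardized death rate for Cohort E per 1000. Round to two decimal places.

Standard total = 96300; weights = 0.1101, 0.1890, 0.1381, 0.1485, 0.1952, 0.2191.
Standardized rate: 0.1101×0.36 + 0.1890×0.71 + 0.1381×2.02 + 0.1485×2.72 + 0.1952×6.52 + 0.2191×8.42 = 3.9744 per 1000.

3.97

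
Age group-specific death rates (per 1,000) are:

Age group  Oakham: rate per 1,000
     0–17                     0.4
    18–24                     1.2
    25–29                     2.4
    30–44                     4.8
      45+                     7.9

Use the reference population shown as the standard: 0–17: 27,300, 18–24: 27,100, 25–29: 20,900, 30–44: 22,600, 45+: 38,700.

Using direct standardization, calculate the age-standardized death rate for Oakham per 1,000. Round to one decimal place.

Standard total = 136,600; weights = 0.1999, 0.1984, 0.1530, 0.1654, 0.2833.
Standardized rate: 0.1999×0.4 + 0.1984×1.2 + 0.1530×2.4 + 0.1654×4.8 + 0.2833×7.9 = 3.7175 per 1,000.

3.7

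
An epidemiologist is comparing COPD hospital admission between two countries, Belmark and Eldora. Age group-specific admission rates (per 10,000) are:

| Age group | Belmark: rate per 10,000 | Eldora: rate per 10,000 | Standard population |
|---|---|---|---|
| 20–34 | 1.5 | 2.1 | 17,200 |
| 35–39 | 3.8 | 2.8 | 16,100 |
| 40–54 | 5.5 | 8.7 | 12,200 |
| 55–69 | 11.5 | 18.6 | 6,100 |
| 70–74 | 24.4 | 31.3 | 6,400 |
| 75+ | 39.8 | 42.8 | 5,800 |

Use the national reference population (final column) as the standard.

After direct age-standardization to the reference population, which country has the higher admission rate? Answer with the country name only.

Eldora

Standard total = 63,800; weights = 0.2696, 0.2524, 0.1912, 0.0956, 0.1003, 0.0909.
Belmark: 0.2696×1.5 + 0.2524×3.8 + 0.1912×5.5 + 0.0956×11.5 + 0.1003×24.4 + 0.0909×39.8 = 9.5804 per 10,000.
Eldora: 0.2696×2.1 + 0.2524×2.8 + 0.1912×8.7 + 0.0956×18.6 + 0.1003×31.3 + 0.0909×42.8 = 11.7455 per 10,000.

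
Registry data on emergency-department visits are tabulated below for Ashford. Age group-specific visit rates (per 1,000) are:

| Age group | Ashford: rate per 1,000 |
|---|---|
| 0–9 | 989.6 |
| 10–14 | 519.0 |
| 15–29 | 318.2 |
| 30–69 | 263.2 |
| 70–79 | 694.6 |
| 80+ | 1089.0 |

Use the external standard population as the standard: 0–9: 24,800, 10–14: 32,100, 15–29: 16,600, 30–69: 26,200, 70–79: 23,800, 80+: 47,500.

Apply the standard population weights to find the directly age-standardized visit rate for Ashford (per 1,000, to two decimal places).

Standard total = 171,000; weights = 0.1450, 0.1877, 0.0971, 0.1532, 0.1392, 0.2778.
Standardized rate: 0.1450×989.6 + 0.1877×519.0 + 0.0971×318.2 + 0.1532×263.2 + 0.1392×694.6 + 0.2778×1089.0 = 711.3387 per 1,000.

711.34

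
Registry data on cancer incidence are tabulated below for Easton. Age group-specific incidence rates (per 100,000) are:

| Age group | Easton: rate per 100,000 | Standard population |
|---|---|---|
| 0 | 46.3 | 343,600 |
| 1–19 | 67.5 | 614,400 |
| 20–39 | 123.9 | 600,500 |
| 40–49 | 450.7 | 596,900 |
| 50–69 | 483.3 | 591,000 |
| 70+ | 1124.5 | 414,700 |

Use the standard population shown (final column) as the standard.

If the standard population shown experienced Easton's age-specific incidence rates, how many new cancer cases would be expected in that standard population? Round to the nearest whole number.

Expected new cancer cases = Σ (standard pop × age-specific rate ÷ 100,000)
= 343,600×46.3/100,000 + 614,400×67.5/100,000 + 600,500×123.9/100,000 + 596,900×450.7/100,000 + 591,000×483.3/100,000 + 414,700×1124.5/100,000
= 159.09 + 414.72 + 744.02 + 2690.23 + 2856.30 + 4663.30 = 11527.66.

11528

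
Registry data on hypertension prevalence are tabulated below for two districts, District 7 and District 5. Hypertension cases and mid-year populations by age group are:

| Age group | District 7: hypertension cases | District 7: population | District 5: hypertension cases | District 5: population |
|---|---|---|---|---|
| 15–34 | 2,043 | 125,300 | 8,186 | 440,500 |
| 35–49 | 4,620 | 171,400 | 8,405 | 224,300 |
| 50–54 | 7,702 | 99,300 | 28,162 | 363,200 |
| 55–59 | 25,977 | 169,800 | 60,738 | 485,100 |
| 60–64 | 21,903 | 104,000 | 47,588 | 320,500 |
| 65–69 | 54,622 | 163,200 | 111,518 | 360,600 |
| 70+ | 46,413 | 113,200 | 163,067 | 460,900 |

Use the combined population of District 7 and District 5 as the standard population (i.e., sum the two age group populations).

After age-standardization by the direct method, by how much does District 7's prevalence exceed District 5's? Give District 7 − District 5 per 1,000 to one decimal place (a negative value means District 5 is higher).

23.5

Age-specific rates per 1,000 for District 7: 16.305, 26.954, 77.563, 152.986, 210.606, 334.694, 410.009.
For District 5: 18.583, 37.472, 77.539, 125.207, 148.480, 309.257, 353.801.
Combined standard total = 3,601,300; weights = 0.1571, 0.1099, 0.1284, 0.1819, 0.1179, 0.1454, 0.1594.
District 7: 0.1571×16.305 + 0.1099×26.954 + 0.1284×77.563 + 0.1819×152.986 + 0.1179×210.606 + 0.1454×334.694 + 0.1594×410.009 = 182.1718 per 1,000.
District 5: 0.1571×18.583 + 0.1099×37.472 + 0.1284×77.539 + 0.1819×125.207 + 0.1179×148.480 + 0.1454×309.257 + 0.1594×353.801 = 158.6477 per 1,000.
Difference = 182.1718 − 158.6477 = 23.5241.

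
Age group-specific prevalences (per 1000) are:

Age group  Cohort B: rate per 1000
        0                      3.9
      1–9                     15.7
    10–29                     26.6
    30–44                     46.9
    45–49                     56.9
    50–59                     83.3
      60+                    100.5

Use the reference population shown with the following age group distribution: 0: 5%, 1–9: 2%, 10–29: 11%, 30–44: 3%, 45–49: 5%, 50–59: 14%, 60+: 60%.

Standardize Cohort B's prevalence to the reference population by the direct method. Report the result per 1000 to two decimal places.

Standard weights: 0.05, 0.02, 0.11, 0.03, 0.05, 0.14, 0.60.
Standardized rate: 0.0500×3.9 + 0.0200×15.7 + 0.1100×26.6 + 0.0300×46.9 + 0.0500×56.9 + 0.1400×83.3 + 0.6000×100.5 = 79.6490 per 1000.

79.65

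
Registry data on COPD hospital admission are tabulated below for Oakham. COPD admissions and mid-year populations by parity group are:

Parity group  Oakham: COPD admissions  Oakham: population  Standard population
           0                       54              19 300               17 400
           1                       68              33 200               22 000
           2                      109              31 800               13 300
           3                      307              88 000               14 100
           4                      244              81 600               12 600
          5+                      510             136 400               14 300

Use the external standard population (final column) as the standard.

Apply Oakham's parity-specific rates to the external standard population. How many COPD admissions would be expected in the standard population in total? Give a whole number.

280

Parity-specific rates per 10 000 for Oakham: 27.98, 20.48, 34.28, 34.89, 29.90, 37.39.
Expected COPD admissions = Σ (standard pop × parity-specific rate ÷ 10 000)
= 17 400×27.98/10 000 + 22 000×20.48/10 000 + 13 300×34.28/10 000 + 14 100×34.89/10 000 + 12 600×29.90/10 000 + 14 300×37.39/10 000
= 48.68 + 45.06 + 45.59 + 49.19 + 37.68 + 53.47 = 279.67.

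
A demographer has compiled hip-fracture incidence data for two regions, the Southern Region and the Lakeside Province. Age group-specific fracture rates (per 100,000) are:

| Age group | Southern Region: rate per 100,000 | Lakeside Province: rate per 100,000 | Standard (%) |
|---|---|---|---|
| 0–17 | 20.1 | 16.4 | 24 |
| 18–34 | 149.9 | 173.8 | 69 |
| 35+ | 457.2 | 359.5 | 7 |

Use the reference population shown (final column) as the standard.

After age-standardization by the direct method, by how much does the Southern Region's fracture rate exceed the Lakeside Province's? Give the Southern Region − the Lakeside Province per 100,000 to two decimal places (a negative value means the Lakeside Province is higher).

Standard weights: 0.24, 0.69, 0.07.
The Southern Region: 0.2400×20.1 + 0.6900×149.9 + 0.0700×457.2 = 140.2590 per 100,000.
The Lakeside Province: 0.2400×16.4 + 0.6900×173.8 + 0.0700×359.5 = 149.0230 per 100,000.
Difference = 140.2590 − 149.0230 = -8.7640.

-8.76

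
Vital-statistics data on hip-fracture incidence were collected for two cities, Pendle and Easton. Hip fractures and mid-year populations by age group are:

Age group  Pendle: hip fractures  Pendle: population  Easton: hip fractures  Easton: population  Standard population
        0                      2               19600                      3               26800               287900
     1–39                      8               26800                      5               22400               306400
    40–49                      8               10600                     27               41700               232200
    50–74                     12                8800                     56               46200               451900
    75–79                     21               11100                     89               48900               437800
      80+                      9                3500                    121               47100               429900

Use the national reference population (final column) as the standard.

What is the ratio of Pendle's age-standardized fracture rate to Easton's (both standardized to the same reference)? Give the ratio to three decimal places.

Age-specific rates per 100000 for Pendle: 10.20, 29.85, 75.47, 136.36, 189.19, 257.14.
For Easton: 11.19, 22.32, 64.75, 121.21, 182.00, 256.90.
Standard total = 2146100; weights = 0.1342, 0.1428, 0.1082, 0.2106, 0.2040, 0.2003.
Pendle: 0.1342×10.20 + 0.1428×29.85 + 0.1082×75.47 + 0.2106×136.36 + 0.2040×189.19 + 0.2003×257.14 = 132.6145 per 100000.
Easton: 0.1342×11.19 + 0.1428×22.32 + 0.1082×64.75 + 0.2106×121.21 + 0.2040×182.00 + 0.2003×256.90 = 125.8073 per 100000.
Ratio = 132.6145 ÷ 125.8073 = 1.05411.

1.054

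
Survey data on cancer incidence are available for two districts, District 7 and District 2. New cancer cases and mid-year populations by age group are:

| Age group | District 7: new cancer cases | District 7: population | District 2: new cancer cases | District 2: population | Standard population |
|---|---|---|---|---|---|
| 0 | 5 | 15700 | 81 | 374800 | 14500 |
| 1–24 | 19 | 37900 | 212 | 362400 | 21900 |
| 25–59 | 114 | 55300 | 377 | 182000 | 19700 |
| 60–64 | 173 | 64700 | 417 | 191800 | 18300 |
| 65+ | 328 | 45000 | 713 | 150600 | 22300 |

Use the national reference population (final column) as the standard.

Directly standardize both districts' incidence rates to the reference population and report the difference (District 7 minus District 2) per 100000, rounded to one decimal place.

Age-specific rates per 100000 for District 7: 31.85, 50.13, 206.15, 267.39, 728.89.
For District 2: 21.61, 58.50, 207.14, 217.41, 473.44.
Standard total = 96700; weights = 0.1499, 0.2265, 0.2037, 0.1892, 0.2306.
District 7: 0.1499×31.85 + 0.2265×50.13 + 0.2037×206.15 + 0.1892×267.39 + 0.2306×728.89 = 276.8171 per 100000.
District 2: 0.1499×21.61 + 0.2265×58.50 + 0.2037×207.14 + 0.1892×217.41 + 0.2306×473.44 = 209.0133 per 100000.
Difference = 276.8171 − 209.0133 = 67.8038.

67.8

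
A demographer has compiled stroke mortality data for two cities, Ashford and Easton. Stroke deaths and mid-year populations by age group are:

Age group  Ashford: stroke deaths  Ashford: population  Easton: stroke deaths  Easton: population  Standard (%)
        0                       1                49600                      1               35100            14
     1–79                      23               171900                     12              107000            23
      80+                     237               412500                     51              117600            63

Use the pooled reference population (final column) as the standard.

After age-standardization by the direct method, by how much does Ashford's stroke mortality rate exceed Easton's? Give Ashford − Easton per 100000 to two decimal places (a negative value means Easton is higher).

Age-specific rates per 100000 for Ashford: 2.02, 13.38, 57.45.
For Easton: 2.85, 11.21, 43.37.
Standard weights: 0.14, 0.23, 0.63.
Ashford: 0.1400×2.02 + 0.2300×13.38 + 0.6300×57.45 = 39.5560 per 100000.
Easton: 0.1400×2.85 + 0.2300×11.21 + 0.6300×43.37 = 30.2997 per 100000.
Difference = 39.5560 − 30.2997 = 9.2563.

9.26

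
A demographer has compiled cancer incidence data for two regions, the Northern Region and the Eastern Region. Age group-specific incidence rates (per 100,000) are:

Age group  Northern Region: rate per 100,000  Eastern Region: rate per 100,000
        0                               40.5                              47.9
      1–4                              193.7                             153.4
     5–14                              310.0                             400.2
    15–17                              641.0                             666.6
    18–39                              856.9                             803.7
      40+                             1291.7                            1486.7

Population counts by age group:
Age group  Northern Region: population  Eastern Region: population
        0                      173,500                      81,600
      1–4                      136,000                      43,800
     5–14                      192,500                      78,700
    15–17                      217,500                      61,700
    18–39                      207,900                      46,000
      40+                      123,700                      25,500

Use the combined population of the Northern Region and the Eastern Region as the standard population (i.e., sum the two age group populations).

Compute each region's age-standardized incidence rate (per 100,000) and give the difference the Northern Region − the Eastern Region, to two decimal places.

-30.13

Combined standard total = 1,388,400; weights = 0.1837, 0.1295, 0.1953, 0.2011, 0.1829, 0.1075.
The Northern Region: 0.1837×40.5 + 0.1295×193.7 + 0.1953×310.0 + 0.2011×641.0 + 0.1829×856.9 + 0.1075×1291.7 = 517.4925 per 100,000.
The Eastern Region: 0.1837×47.9 + 0.1295×153.4 + 0.1953×400.2 + 0.2011×666.6 + 0.1829×803.7 + 0.1075×1486.7 = 547.6265 per 100,000.
Difference = 517.4925 − 547.6265 = -30.1340.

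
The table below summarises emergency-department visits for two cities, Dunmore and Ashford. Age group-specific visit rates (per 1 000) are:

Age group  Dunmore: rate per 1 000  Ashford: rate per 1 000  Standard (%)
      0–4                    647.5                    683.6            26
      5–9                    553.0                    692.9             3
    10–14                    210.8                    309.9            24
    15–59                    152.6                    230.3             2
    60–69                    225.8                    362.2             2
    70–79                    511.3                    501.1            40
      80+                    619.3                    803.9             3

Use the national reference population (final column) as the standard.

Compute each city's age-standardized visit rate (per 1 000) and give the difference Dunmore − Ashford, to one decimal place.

Standard weights: 0.26, 0.03, 0.24, 0.02, 0.02, 0.40, 0.03.
Dunmore: 0.2600×647.5 + 0.0300×553.0 + 0.2400×210.8 + 0.0200×152.6 + 0.0200×225.8 + 0.4000×511.3 + 0.0300×619.3 = 466.1990 per 1 000.
Ashford: 0.2600×683.6 + 0.0300×692.9 + 0.2400×309.9 + 0.0200×230.3 + 0.0200×362.2 + 0.4000×501.1 + 0.0300×803.9 = 509.3060 per 1 000.
Difference = 466.1990 − 509.3060 = -43.1070.

-43.1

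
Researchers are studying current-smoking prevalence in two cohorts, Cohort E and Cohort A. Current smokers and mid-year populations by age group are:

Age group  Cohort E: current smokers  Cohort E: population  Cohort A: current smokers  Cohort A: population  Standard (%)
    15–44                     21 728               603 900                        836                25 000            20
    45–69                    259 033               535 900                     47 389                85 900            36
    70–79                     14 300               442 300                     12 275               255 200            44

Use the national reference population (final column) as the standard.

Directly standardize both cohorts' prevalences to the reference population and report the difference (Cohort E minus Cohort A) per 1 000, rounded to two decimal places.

-31.02

Age-specific rates per 1 000 for Cohort E: 35.979, 483.361, 32.331.
For Cohort A: 33.440, 551.676, 48.100.
Standard weights: 0.20, 0.36, 0.44.
Cohort E: 0.2000×35.979 + 0.3600×483.361 + 0.4400×32.331 = 195.4314 per 1 000.
Cohort A: 0.2000×33.440 + 0.3600×551.676 + 0.4400×48.100 = 226.4553 per 1 000.
Difference = 195.4314 − 226.4553 = -31.0239.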